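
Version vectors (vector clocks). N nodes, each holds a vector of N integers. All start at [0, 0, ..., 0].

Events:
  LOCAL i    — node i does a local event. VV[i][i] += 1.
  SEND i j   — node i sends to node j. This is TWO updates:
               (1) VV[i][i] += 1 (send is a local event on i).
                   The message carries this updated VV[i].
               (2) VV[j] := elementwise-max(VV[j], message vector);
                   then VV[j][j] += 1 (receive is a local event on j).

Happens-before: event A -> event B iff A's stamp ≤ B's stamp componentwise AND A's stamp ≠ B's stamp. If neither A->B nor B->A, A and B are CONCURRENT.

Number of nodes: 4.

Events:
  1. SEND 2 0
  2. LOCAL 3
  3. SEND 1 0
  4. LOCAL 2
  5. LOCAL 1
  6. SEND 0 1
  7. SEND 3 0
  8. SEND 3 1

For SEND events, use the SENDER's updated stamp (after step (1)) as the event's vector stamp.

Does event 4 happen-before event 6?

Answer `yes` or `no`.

Answer: no

Derivation:
Initial: VV[0]=[0, 0, 0, 0]
Initial: VV[1]=[0, 0, 0, 0]
Initial: VV[2]=[0, 0, 0, 0]
Initial: VV[3]=[0, 0, 0, 0]
Event 1: SEND 2->0: VV[2][2]++ -> VV[2]=[0, 0, 1, 0], msg_vec=[0, 0, 1, 0]; VV[0]=max(VV[0],msg_vec) then VV[0][0]++ -> VV[0]=[1, 0, 1, 0]
Event 2: LOCAL 3: VV[3][3]++ -> VV[3]=[0, 0, 0, 1]
Event 3: SEND 1->0: VV[1][1]++ -> VV[1]=[0, 1, 0, 0], msg_vec=[0, 1, 0, 0]; VV[0]=max(VV[0],msg_vec) then VV[0][0]++ -> VV[0]=[2, 1, 1, 0]
Event 4: LOCAL 2: VV[2][2]++ -> VV[2]=[0, 0, 2, 0]
Event 5: LOCAL 1: VV[1][1]++ -> VV[1]=[0, 2, 0, 0]
Event 6: SEND 0->1: VV[0][0]++ -> VV[0]=[3, 1, 1, 0], msg_vec=[3, 1, 1, 0]; VV[1]=max(VV[1],msg_vec) then VV[1][1]++ -> VV[1]=[3, 3, 1, 0]
Event 7: SEND 3->0: VV[3][3]++ -> VV[3]=[0, 0, 0, 2], msg_vec=[0, 0, 0, 2]; VV[0]=max(VV[0],msg_vec) then VV[0][0]++ -> VV[0]=[4, 1, 1, 2]
Event 8: SEND 3->1: VV[3][3]++ -> VV[3]=[0, 0, 0, 3], msg_vec=[0, 0, 0, 3]; VV[1]=max(VV[1],msg_vec) then VV[1][1]++ -> VV[1]=[3, 4, 1, 3]
Event 4 stamp: [0, 0, 2, 0]
Event 6 stamp: [3, 1, 1, 0]
[0, 0, 2, 0] <= [3, 1, 1, 0]? False. Equal? False. Happens-before: False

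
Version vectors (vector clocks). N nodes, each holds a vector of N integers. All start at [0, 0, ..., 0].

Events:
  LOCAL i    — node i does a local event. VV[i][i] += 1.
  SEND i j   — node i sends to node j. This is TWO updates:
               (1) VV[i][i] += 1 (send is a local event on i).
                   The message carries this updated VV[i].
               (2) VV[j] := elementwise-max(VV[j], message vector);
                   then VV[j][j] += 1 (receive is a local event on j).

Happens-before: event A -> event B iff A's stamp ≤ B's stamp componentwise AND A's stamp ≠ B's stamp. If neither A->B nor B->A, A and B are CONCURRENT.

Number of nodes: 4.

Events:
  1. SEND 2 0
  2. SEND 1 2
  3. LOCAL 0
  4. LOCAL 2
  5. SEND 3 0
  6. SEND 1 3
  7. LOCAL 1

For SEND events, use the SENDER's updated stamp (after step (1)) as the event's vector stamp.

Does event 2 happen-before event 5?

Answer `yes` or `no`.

Initial: VV[0]=[0, 0, 0, 0]
Initial: VV[1]=[0, 0, 0, 0]
Initial: VV[2]=[0, 0, 0, 0]
Initial: VV[3]=[0, 0, 0, 0]
Event 1: SEND 2->0: VV[2][2]++ -> VV[2]=[0, 0, 1, 0], msg_vec=[0, 0, 1, 0]; VV[0]=max(VV[0],msg_vec) then VV[0][0]++ -> VV[0]=[1, 0, 1, 0]
Event 2: SEND 1->2: VV[1][1]++ -> VV[1]=[0, 1, 0, 0], msg_vec=[0, 1, 0, 0]; VV[2]=max(VV[2],msg_vec) then VV[2][2]++ -> VV[2]=[0, 1, 2, 0]
Event 3: LOCAL 0: VV[0][0]++ -> VV[0]=[2, 0, 1, 0]
Event 4: LOCAL 2: VV[2][2]++ -> VV[2]=[0, 1, 3, 0]
Event 5: SEND 3->0: VV[3][3]++ -> VV[3]=[0, 0, 0, 1], msg_vec=[0, 0, 0, 1]; VV[0]=max(VV[0],msg_vec) then VV[0][0]++ -> VV[0]=[3, 0, 1, 1]
Event 6: SEND 1->3: VV[1][1]++ -> VV[1]=[0, 2, 0, 0], msg_vec=[0, 2, 0, 0]; VV[3]=max(VV[3],msg_vec) then VV[3][3]++ -> VV[3]=[0, 2, 0, 2]
Event 7: LOCAL 1: VV[1][1]++ -> VV[1]=[0, 3, 0, 0]
Event 2 stamp: [0, 1, 0, 0]
Event 5 stamp: [0, 0, 0, 1]
[0, 1, 0, 0] <= [0, 0, 0, 1]? False. Equal? False. Happens-before: False

Answer: no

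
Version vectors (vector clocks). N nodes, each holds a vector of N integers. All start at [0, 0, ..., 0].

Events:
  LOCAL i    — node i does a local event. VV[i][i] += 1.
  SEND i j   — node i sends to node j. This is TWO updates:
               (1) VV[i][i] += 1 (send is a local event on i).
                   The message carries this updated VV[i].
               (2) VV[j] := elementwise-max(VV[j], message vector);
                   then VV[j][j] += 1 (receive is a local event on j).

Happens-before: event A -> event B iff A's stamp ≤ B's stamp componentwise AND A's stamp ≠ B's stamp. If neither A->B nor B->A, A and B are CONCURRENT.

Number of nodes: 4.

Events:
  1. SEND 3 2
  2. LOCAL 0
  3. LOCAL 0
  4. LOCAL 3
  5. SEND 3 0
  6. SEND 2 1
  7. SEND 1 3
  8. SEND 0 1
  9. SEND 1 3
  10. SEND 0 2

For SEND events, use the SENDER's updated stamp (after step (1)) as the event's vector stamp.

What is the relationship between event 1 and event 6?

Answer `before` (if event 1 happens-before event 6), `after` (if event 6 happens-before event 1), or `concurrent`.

Initial: VV[0]=[0, 0, 0, 0]
Initial: VV[1]=[0, 0, 0, 0]
Initial: VV[2]=[0, 0, 0, 0]
Initial: VV[3]=[0, 0, 0, 0]
Event 1: SEND 3->2: VV[3][3]++ -> VV[3]=[0, 0, 0, 1], msg_vec=[0, 0, 0, 1]; VV[2]=max(VV[2],msg_vec) then VV[2][2]++ -> VV[2]=[0, 0, 1, 1]
Event 2: LOCAL 0: VV[0][0]++ -> VV[0]=[1, 0, 0, 0]
Event 3: LOCAL 0: VV[0][0]++ -> VV[0]=[2, 0, 0, 0]
Event 4: LOCAL 3: VV[3][3]++ -> VV[3]=[0, 0, 0, 2]
Event 5: SEND 3->0: VV[3][3]++ -> VV[3]=[0, 0, 0, 3], msg_vec=[0, 0, 0, 3]; VV[0]=max(VV[0],msg_vec) then VV[0][0]++ -> VV[0]=[3, 0, 0, 3]
Event 6: SEND 2->1: VV[2][2]++ -> VV[2]=[0, 0, 2, 1], msg_vec=[0, 0, 2, 1]; VV[1]=max(VV[1],msg_vec) then VV[1][1]++ -> VV[1]=[0, 1, 2, 1]
Event 7: SEND 1->3: VV[1][1]++ -> VV[1]=[0, 2, 2, 1], msg_vec=[0, 2, 2, 1]; VV[3]=max(VV[3],msg_vec) then VV[3][3]++ -> VV[3]=[0, 2, 2, 4]
Event 8: SEND 0->1: VV[0][0]++ -> VV[0]=[4, 0, 0, 3], msg_vec=[4, 0, 0, 3]; VV[1]=max(VV[1],msg_vec) then VV[1][1]++ -> VV[1]=[4, 3, 2, 3]
Event 9: SEND 1->3: VV[1][1]++ -> VV[1]=[4, 4, 2, 3], msg_vec=[4, 4, 2, 3]; VV[3]=max(VV[3],msg_vec) then VV[3][3]++ -> VV[3]=[4, 4, 2, 5]
Event 10: SEND 0->2: VV[0][0]++ -> VV[0]=[5, 0, 0, 3], msg_vec=[5, 0, 0, 3]; VV[2]=max(VV[2],msg_vec) then VV[2][2]++ -> VV[2]=[5, 0, 3, 3]
Event 1 stamp: [0, 0, 0, 1]
Event 6 stamp: [0, 0, 2, 1]
[0, 0, 0, 1] <= [0, 0, 2, 1]? True
[0, 0, 2, 1] <= [0, 0, 0, 1]? False
Relation: before

Answer: before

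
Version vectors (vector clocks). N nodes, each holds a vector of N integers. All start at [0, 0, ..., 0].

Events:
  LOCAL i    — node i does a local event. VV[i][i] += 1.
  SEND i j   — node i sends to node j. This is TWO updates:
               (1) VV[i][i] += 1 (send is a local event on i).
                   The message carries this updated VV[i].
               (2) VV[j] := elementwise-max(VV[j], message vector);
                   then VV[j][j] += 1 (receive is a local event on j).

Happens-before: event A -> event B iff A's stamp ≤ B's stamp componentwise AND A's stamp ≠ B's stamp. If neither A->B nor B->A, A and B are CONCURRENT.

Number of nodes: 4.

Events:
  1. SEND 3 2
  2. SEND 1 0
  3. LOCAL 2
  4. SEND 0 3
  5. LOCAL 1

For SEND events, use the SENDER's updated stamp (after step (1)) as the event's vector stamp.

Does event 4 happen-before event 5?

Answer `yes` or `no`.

Answer: no

Derivation:
Initial: VV[0]=[0, 0, 0, 0]
Initial: VV[1]=[0, 0, 0, 0]
Initial: VV[2]=[0, 0, 0, 0]
Initial: VV[3]=[0, 0, 0, 0]
Event 1: SEND 3->2: VV[3][3]++ -> VV[3]=[0, 0, 0, 1], msg_vec=[0, 0, 0, 1]; VV[2]=max(VV[2],msg_vec) then VV[2][2]++ -> VV[2]=[0, 0, 1, 1]
Event 2: SEND 1->0: VV[1][1]++ -> VV[1]=[0, 1, 0, 0], msg_vec=[0, 1, 0, 0]; VV[0]=max(VV[0],msg_vec) then VV[0][0]++ -> VV[0]=[1, 1, 0, 0]
Event 3: LOCAL 2: VV[2][2]++ -> VV[2]=[0, 0, 2, 1]
Event 4: SEND 0->3: VV[0][0]++ -> VV[0]=[2, 1, 0, 0], msg_vec=[2, 1, 0, 0]; VV[3]=max(VV[3],msg_vec) then VV[3][3]++ -> VV[3]=[2, 1, 0, 2]
Event 5: LOCAL 1: VV[1][1]++ -> VV[1]=[0, 2, 0, 0]
Event 4 stamp: [2, 1, 0, 0]
Event 5 stamp: [0, 2, 0, 0]
[2, 1, 0, 0] <= [0, 2, 0, 0]? False. Equal? False. Happens-before: False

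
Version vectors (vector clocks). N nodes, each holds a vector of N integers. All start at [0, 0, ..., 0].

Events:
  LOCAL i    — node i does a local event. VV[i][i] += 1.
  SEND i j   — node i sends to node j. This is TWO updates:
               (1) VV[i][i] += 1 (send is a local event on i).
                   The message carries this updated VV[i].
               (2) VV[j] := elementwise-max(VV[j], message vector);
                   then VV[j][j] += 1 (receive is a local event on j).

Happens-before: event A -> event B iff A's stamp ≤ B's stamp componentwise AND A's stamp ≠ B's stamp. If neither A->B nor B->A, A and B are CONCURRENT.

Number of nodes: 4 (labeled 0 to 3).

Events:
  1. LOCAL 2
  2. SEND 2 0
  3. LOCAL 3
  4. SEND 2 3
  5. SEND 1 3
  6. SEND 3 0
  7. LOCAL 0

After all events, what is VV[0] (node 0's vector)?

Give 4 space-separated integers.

Answer: 3 1 3 4

Derivation:
Initial: VV[0]=[0, 0, 0, 0]
Initial: VV[1]=[0, 0, 0, 0]
Initial: VV[2]=[0, 0, 0, 0]
Initial: VV[3]=[0, 0, 0, 0]
Event 1: LOCAL 2: VV[2][2]++ -> VV[2]=[0, 0, 1, 0]
Event 2: SEND 2->0: VV[2][2]++ -> VV[2]=[0, 0, 2, 0], msg_vec=[0, 0, 2, 0]; VV[0]=max(VV[0],msg_vec) then VV[0][0]++ -> VV[0]=[1, 0, 2, 0]
Event 3: LOCAL 3: VV[3][3]++ -> VV[3]=[0, 0, 0, 1]
Event 4: SEND 2->3: VV[2][2]++ -> VV[2]=[0, 0, 3, 0], msg_vec=[0, 0, 3, 0]; VV[3]=max(VV[3],msg_vec) then VV[3][3]++ -> VV[3]=[0, 0, 3, 2]
Event 5: SEND 1->3: VV[1][1]++ -> VV[1]=[0, 1, 0, 0], msg_vec=[0, 1, 0, 0]; VV[3]=max(VV[3],msg_vec) then VV[3][3]++ -> VV[3]=[0, 1, 3, 3]
Event 6: SEND 3->0: VV[3][3]++ -> VV[3]=[0, 1, 3, 4], msg_vec=[0, 1, 3, 4]; VV[0]=max(VV[0],msg_vec) then VV[0][0]++ -> VV[0]=[2, 1, 3, 4]
Event 7: LOCAL 0: VV[0][0]++ -> VV[0]=[3, 1, 3, 4]
Final vectors: VV[0]=[3, 1, 3, 4]; VV[1]=[0, 1, 0, 0]; VV[2]=[0, 0, 3, 0]; VV[3]=[0, 1, 3, 4]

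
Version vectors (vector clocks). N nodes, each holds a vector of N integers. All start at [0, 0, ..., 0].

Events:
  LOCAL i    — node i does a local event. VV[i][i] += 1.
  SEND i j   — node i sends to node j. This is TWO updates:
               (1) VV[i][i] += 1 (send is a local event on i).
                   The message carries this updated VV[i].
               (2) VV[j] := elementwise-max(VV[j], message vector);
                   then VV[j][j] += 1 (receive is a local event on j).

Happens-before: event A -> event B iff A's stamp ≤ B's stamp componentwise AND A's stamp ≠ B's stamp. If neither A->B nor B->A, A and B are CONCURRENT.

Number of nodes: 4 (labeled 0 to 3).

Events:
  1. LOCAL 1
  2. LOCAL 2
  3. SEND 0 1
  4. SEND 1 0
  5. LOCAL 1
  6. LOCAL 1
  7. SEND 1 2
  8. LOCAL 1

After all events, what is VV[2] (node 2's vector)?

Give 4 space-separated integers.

Answer: 1 6 2 0

Derivation:
Initial: VV[0]=[0, 0, 0, 0]
Initial: VV[1]=[0, 0, 0, 0]
Initial: VV[2]=[0, 0, 0, 0]
Initial: VV[3]=[0, 0, 0, 0]
Event 1: LOCAL 1: VV[1][1]++ -> VV[1]=[0, 1, 0, 0]
Event 2: LOCAL 2: VV[2][2]++ -> VV[2]=[0, 0, 1, 0]
Event 3: SEND 0->1: VV[0][0]++ -> VV[0]=[1, 0, 0, 0], msg_vec=[1, 0, 0, 0]; VV[1]=max(VV[1],msg_vec) then VV[1][1]++ -> VV[1]=[1, 2, 0, 0]
Event 4: SEND 1->0: VV[1][1]++ -> VV[1]=[1, 3, 0, 0], msg_vec=[1, 3, 0, 0]; VV[0]=max(VV[0],msg_vec) then VV[0][0]++ -> VV[0]=[2, 3, 0, 0]
Event 5: LOCAL 1: VV[1][1]++ -> VV[1]=[1, 4, 0, 0]
Event 6: LOCAL 1: VV[1][1]++ -> VV[1]=[1, 5, 0, 0]
Event 7: SEND 1->2: VV[1][1]++ -> VV[1]=[1, 6, 0, 0], msg_vec=[1, 6, 0, 0]; VV[2]=max(VV[2],msg_vec) then VV[2][2]++ -> VV[2]=[1, 6, 2, 0]
Event 8: LOCAL 1: VV[1][1]++ -> VV[1]=[1, 7, 0, 0]
Final vectors: VV[0]=[2, 3, 0, 0]; VV[1]=[1, 7, 0, 0]; VV[2]=[1, 6, 2, 0]; VV[3]=[0, 0, 0, 0]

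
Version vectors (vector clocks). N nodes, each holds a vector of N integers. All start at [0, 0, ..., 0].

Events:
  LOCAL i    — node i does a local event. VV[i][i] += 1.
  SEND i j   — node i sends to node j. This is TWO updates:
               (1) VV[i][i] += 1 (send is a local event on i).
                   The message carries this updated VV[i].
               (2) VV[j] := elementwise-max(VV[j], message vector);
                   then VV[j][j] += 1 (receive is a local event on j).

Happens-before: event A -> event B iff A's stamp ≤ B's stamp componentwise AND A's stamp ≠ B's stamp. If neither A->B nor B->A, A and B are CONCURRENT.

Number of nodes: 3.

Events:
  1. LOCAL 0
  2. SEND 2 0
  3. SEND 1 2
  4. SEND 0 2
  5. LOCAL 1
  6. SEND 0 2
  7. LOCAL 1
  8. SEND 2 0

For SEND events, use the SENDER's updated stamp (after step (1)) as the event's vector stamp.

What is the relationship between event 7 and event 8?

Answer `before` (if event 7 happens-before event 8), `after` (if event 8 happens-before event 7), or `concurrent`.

Answer: concurrent

Derivation:
Initial: VV[0]=[0, 0, 0]
Initial: VV[1]=[0, 0, 0]
Initial: VV[2]=[0, 0, 0]
Event 1: LOCAL 0: VV[0][0]++ -> VV[0]=[1, 0, 0]
Event 2: SEND 2->0: VV[2][2]++ -> VV[2]=[0, 0, 1], msg_vec=[0, 0, 1]; VV[0]=max(VV[0],msg_vec) then VV[0][0]++ -> VV[0]=[2, 0, 1]
Event 3: SEND 1->2: VV[1][1]++ -> VV[1]=[0, 1, 0], msg_vec=[0, 1, 0]; VV[2]=max(VV[2],msg_vec) then VV[2][2]++ -> VV[2]=[0, 1, 2]
Event 4: SEND 0->2: VV[0][0]++ -> VV[0]=[3, 0, 1], msg_vec=[3, 0, 1]; VV[2]=max(VV[2],msg_vec) then VV[2][2]++ -> VV[2]=[3, 1, 3]
Event 5: LOCAL 1: VV[1][1]++ -> VV[1]=[0, 2, 0]
Event 6: SEND 0->2: VV[0][0]++ -> VV[0]=[4, 0, 1], msg_vec=[4, 0, 1]; VV[2]=max(VV[2],msg_vec) then VV[2][2]++ -> VV[2]=[4, 1, 4]
Event 7: LOCAL 1: VV[1][1]++ -> VV[1]=[0, 3, 0]
Event 8: SEND 2->0: VV[2][2]++ -> VV[2]=[4, 1, 5], msg_vec=[4, 1, 5]; VV[0]=max(VV[0],msg_vec) then VV[0][0]++ -> VV[0]=[5, 1, 5]
Event 7 stamp: [0, 3, 0]
Event 8 stamp: [4, 1, 5]
[0, 3, 0] <= [4, 1, 5]? False
[4, 1, 5] <= [0, 3, 0]? False
Relation: concurrent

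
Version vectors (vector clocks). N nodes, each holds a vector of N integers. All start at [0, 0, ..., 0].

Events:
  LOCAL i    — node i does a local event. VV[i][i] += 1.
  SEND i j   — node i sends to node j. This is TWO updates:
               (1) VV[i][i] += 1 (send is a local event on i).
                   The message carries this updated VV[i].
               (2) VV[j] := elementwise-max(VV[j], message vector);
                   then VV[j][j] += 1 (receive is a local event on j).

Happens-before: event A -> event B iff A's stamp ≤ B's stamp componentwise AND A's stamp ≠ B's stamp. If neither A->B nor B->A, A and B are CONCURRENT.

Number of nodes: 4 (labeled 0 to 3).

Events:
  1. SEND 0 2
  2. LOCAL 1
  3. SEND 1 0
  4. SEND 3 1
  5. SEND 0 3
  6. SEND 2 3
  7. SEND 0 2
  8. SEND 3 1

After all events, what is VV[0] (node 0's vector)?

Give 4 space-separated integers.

Answer: 4 2 0 0

Derivation:
Initial: VV[0]=[0, 0, 0, 0]
Initial: VV[1]=[0, 0, 0, 0]
Initial: VV[2]=[0, 0, 0, 0]
Initial: VV[3]=[0, 0, 0, 0]
Event 1: SEND 0->2: VV[0][0]++ -> VV[0]=[1, 0, 0, 0], msg_vec=[1, 0, 0, 0]; VV[2]=max(VV[2],msg_vec) then VV[2][2]++ -> VV[2]=[1, 0, 1, 0]
Event 2: LOCAL 1: VV[1][1]++ -> VV[1]=[0, 1, 0, 0]
Event 3: SEND 1->0: VV[1][1]++ -> VV[1]=[0, 2, 0, 0], msg_vec=[0, 2, 0, 0]; VV[0]=max(VV[0],msg_vec) then VV[0][0]++ -> VV[0]=[2, 2, 0, 0]
Event 4: SEND 3->1: VV[3][3]++ -> VV[3]=[0, 0, 0, 1], msg_vec=[0, 0, 0, 1]; VV[1]=max(VV[1],msg_vec) then VV[1][1]++ -> VV[1]=[0, 3, 0, 1]
Event 5: SEND 0->3: VV[0][0]++ -> VV[0]=[3, 2, 0, 0], msg_vec=[3, 2, 0, 0]; VV[3]=max(VV[3],msg_vec) then VV[3][3]++ -> VV[3]=[3, 2, 0, 2]
Event 6: SEND 2->3: VV[2][2]++ -> VV[2]=[1, 0, 2, 0], msg_vec=[1, 0, 2, 0]; VV[3]=max(VV[3],msg_vec) then VV[3][3]++ -> VV[3]=[3, 2, 2, 3]
Event 7: SEND 0->2: VV[0][0]++ -> VV[0]=[4, 2, 0, 0], msg_vec=[4, 2, 0, 0]; VV[2]=max(VV[2],msg_vec) then VV[2][2]++ -> VV[2]=[4, 2, 3, 0]
Event 8: SEND 3->1: VV[3][3]++ -> VV[3]=[3, 2, 2, 4], msg_vec=[3, 2, 2, 4]; VV[1]=max(VV[1],msg_vec) then VV[1][1]++ -> VV[1]=[3, 4, 2, 4]
Final vectors: VV[0]=[4, 2, 0, 0]; VV[1]=[3, 4, 2, 4]; VV[2]=[4, 2, 3, 0]; VV[3]=[3, 2, 2, 4]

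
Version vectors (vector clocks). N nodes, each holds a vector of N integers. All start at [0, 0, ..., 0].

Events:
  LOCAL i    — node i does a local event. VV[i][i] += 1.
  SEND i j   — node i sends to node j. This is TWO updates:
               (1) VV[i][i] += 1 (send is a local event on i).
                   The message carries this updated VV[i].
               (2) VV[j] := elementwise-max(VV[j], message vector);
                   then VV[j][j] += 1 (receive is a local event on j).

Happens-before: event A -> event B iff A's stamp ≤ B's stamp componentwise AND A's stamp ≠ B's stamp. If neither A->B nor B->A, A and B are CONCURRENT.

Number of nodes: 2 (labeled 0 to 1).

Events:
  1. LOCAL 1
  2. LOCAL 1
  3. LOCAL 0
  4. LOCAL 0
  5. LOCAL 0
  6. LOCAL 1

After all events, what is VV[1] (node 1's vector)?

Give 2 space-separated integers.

Answer: 0 3

Derivation:
Initial: VV[0]=[0, 0]
Initial: VV[1]=[0, 0]
Event 1: LOCAL 1: VV[1][1]++ -> VV[1]=[0, 1]
Event 2: LOCAL 1: VV[1][1]++ -> VV[1]=[0, 2]
Event 3: LOCAL 0: VV[0][0]++ -> VV[0]=[1, 0]
Event 4: LOCAL 0: VV[0][0]++ -> VV[0]=[2, 0]
Event 5: LOCAL 0: VV[0][0]++ -> VV[0]=[3, 0]
Event 6: LOCAL 1: VV[1][1]++ -> VV[1]=[0, 3]
Final vectors: VV[0]=[3, 0]; VV[1]=[0, 3]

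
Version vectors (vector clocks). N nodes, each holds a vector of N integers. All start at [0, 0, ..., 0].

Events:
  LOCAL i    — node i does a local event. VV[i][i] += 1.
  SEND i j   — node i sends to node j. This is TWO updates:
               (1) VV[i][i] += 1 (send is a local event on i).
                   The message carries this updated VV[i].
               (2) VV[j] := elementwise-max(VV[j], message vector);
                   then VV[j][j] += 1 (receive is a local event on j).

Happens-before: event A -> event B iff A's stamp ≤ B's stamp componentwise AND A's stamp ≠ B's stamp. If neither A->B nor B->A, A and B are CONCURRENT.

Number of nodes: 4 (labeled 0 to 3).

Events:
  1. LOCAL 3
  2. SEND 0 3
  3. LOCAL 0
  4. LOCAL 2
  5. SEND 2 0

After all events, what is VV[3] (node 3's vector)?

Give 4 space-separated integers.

Answer: 1 0 0 2

Derivation:
Initial: VV[0]=[0, 0, 0, 0]
Initial: VV[1]=[0, 0, 0, 0]
Initial: VV[2]=[0, 0, 0, 0]
Initial: VV[3]=[0, 0, 0, 0]
Event 1: LOCAL 3: VV[3][3]++ -> VV[3]=[0, 0, 0, 1]
Event 2: SEND 0->3: VV[0][0]++ -> VV[0]=[1, 0, 0, 0], msg_vec=[1, 0, 0, 0]; VV[3]=max(VV[3],msg_vec) then VV[3][3]++ -> VV[3]=[1, 0, 0, 2]
Event 3: LOCAL 0: VV[0][0]++ -> VV[0]=[2, 0, 0, 0]
Event 4: LOCAL 2: VV[2][2]++ -> VV[2]=[0, 0, 1, 0]
Event 5: SEND 2->0: VV[2][2]++ -> VV[2]=[0, 0, 2, 0], msg_vec=[0, 0, 2, 0]; VV[0]=max(VV[0],msg_vec) then VV[0][0]++ -> VV[0]=[3, 0, 2, 0]
Final vectors: VV[0]=[3, 0, 2, 0]; VV[1]=[0, 0, 0, 0]; VV[2]=[0, 0, 2, 0]; VV[3]=[1, 0, 0, 2]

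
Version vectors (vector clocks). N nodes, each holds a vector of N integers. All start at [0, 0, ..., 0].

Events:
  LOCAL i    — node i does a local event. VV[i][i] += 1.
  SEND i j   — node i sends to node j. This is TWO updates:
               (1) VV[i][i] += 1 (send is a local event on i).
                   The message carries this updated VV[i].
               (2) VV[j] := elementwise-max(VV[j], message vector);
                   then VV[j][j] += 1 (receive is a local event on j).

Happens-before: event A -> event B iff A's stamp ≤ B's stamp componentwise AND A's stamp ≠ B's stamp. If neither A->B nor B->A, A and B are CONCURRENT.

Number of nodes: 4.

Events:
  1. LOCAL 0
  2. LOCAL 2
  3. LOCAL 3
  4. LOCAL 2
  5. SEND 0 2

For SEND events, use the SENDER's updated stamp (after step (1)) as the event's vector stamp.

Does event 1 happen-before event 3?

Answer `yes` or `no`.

Initial: VV[0]=[0, 0, 0, 0]
Initial: VV[1]=[0, 0, 0, 0]
Initial: VV[2]=[0, 0, 0, 0]
Initial: VV[3]=[0, 0, 0, 0]
Event 1: LOCAL 0: VV[0][0]++ -> VV[0]=[1, 0, 0, 0]
Event 2: LOCAL 2: VV[2][2]++ -> VV[2]=[0, 0, 1, 0]
Event 3: LOCAL 3: VV[3][3]++ -> VV[3]=[0, 0, 0, 1]
Event 4: LOCAL 2: VV[2][2]++ -> VV[2]=[0, 0, 2, 0]
Event 5: SEND 0->2: VV[0][0]++ -> VV[0]=[2, 0, 0, 0], msg_vec=[2, 0, 0, 0]; VV[2]=max(VV[2],msg_vec) then VV[2][2]++ -> VV[2]=[2, 0, 3, 0]
Event 1 stamp: [1, 0, 0, 0]
Event 3 stamp: [0, 0, 0, 1]
[1, 0, 0, 0] <= [0, 0, 0, 1]? False. Equal? False. Happens-before: False

Answer: no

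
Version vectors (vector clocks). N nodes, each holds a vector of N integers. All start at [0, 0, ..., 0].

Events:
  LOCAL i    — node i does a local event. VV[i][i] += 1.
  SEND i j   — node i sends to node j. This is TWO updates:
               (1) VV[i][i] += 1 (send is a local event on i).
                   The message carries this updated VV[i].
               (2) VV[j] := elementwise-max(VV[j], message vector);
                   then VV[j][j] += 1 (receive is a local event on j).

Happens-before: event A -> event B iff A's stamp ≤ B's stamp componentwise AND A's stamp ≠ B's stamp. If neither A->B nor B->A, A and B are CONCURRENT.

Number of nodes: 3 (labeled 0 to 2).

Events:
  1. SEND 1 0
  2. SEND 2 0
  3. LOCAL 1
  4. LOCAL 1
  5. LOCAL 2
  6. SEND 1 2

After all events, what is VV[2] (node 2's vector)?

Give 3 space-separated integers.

Initial: VV[0]=[0, 0, 0]
Initial: VV[1]=[0, 0, 0]
Initial: VV[2]=[0, 0, 0]
Event 1: SEND 1->0: VV[1][1]++ -> VV[1]=[0, 1, 0], msg_vec=[0, 1, 0]; VV[0]=max(VV[0],msg_vec) then VV[0][0]++ -> VV[0]=[1, 1, 0]
Event 2: SEND 2->0: VV[2][2]++ -> VV[2]=[0, 0, 1], msg_vec=[0, 0, 1]; VV[0]=max(VV[0],msg_vec) then VV[0][0]++ -> VV[0]=[2, 1, 1]
Event 3: LOCAL 1: VV[1][1]++ -> VV[1]=[0, 2, 0]
Event 4: LOCAL 1: VV[1][1]++ -> VV[1]=[0, 3, 0]
Event 5: LOCAL 2: VV[2][2]++ -> VV[2]=[0, 0, 2]
Event 6: SEND 1->2: VV[1][1]++ -> VV[1]=[0, 4, 0], msg_vec=[0, 4, 0]; VV[2]=max(VV[2],msg_vec) then VV[2][2]++ -> VV[2]=[0, 4, 3]
Final vectors: VV[0]=[2, 1, 1]; VV[1]=[0, 4, 0]; VV[2]=[0, 4, 3]

Answer: 0 4 3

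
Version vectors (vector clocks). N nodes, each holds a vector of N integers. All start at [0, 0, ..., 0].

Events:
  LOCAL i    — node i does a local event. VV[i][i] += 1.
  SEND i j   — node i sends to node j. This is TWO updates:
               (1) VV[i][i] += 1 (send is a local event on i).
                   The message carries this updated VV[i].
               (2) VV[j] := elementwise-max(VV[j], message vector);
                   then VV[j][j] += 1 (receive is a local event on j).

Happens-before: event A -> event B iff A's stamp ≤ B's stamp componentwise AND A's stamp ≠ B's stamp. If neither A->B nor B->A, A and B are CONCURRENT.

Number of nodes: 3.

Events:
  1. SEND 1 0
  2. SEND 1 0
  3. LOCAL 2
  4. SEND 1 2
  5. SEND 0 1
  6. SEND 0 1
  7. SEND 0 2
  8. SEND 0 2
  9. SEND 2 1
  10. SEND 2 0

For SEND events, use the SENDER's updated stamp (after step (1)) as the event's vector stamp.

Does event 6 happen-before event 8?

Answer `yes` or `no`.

Initial: VV[0]=[0, 0, 0]
Initial: VV[1]=[0, 0, 0]
Initial: VV[2]=[0, 0, 0]
Event 1: SEND 1->0: VV[1][1]++ -> VV[1]=[0, 1, 0], msg_vec=[0, 1, 0]; VV[0]=max(VV[0],msg_vec) then VV[0][0]++ -> VV[0]=[1, 1, 0]
Event 2: SEND 1->0: VV[1][1]++ -> VV[1]=[0, 2, 0], msg_vec=[0, 2, 0]; VV[0]=max(VV[0],msg_vec) then VV[0][0]++ -> VV[0]=[2, 2, 0]
Event 3: LOCAL 2: VV[2][2]++ -> VV[2]=[0, 0, 1]
Event 4: SEND 1->2: VV[1][1]++ -> VV[1]=[0, 3, 0], msg_vec=[0, 3, 0]; VV[2]=max(VV[2],msg_vec) then VV[2][2]++ -> VV[2]=[0, 3, 2]
Event 5: SEND 0->1: VV[0][0]++ -> VV[0]=[3, 2, 0], msg_vec=[3, 2, 0]; VV[1]=max(VV[1],msg_vec) then VV[1][1]++ -> VV[1]=[3, 4, 0]
Event 6: SEND 0->1: VV[0][0]++ -> VV[0]=[4, 2, 0], msg_vec=[4, 2, 0]; VV[1]=max(VV[1],msg_vec) then VV[1][1]++ -> VV[1]=[4, 5, 0]
Event 7: SEND 0->2: VV[0][0]++ -> VV[0]=[5, 2, 0], msg_vec=[5, 2, 0]; VV[2]=max(VV[2],msg_vec) then VV[2][2]++ -> VV[2]=[5, 3, 3]
Event 8: SEND 0->2: VV[0][0]++ -> VV[0]=[6, 2, 0], msg_vec=[6, 2, 0]; VV[2]=max(VV[2],msg_vec) then VV[2][2]++ -> VV[2]=[6, 3, 4]
Event 9: SEND 2->1: VV[2][2]++ -> VV[2]=[6, 3, 5], msg_vec=[6, 3, 5]; VV[1]=max(VV[1],msg_vec) then VV[1][1]++ -> VV[1]=[6, 6, 5]
Event 10: SEND 2->0: VV[2][2]++ -> VV[2]=[6, 3, 6], msg_vec=[6, 3, 6]; VV[0]=max(VV[0],msg_vec) then VV[0][0]++ -> VV[0]=[7, 3, 6]
Event 6 stamp: [4, 2, 0]
Event 8 stamp: [6, 2, 0]
[4, 2, 0] <= [6, 2, 0]? True. Equal? False. Happens-before: True

Answer: yes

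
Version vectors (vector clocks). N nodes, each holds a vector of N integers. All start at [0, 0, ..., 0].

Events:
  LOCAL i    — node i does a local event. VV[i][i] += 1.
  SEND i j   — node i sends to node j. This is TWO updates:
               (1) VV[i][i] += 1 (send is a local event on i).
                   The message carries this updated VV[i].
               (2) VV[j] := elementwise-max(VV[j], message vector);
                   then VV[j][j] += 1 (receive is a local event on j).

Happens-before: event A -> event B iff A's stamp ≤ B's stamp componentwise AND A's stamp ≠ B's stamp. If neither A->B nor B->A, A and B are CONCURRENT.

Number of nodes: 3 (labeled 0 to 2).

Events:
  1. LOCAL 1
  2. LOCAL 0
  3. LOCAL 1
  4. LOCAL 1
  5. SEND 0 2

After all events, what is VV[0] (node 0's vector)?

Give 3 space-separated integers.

Initial: VV[0]=[0, 0, 0]
Initial: VV[1]=[0, 0, 0]
Initial: VV[2]=[0, 0, 0]
Event 1: LOCAL 1: VV[1][1]++ -> VV[1]=[0, 1, 0]
Event 2: LOCAL 0: VV[0][0]++ -> VV[0]=[1, 0, 0]
Event 3: LOCAL 1: VV[1][1]++ -> VV[1]=[0, 2, 0]
Event 4: LOCAL 1: VV[1][1]++ -> VV[1]=[0, 3, 0]
Event 5: SEND 0->2: VV[0][0]++ -> VV[0]=[2, 0, 0], msg_vec=[2, 0, 0]; VV[2]=max(VV[2],msg_vec) then VV[2][2]++ -> VV[2]=[2, 0, 1]
Final vectors: VV[0]=[2, 0, 0]; VV[1]=[0, 3, 0]; VV[2]=[2, 0, 1]

Answer: 2 0 0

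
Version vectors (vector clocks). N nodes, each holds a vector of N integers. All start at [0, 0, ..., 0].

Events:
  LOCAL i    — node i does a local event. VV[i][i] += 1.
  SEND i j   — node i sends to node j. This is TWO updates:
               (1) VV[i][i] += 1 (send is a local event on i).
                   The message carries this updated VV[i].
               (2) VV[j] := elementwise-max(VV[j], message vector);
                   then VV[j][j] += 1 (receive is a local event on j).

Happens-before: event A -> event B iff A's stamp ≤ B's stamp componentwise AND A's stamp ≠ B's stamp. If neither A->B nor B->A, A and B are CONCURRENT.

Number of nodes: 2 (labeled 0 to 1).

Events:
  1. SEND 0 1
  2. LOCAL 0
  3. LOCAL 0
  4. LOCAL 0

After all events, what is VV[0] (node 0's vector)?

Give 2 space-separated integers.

Initial: VV[0]=[0, 0]
Initial: VV[1]=[0, 0]
Event 1: SEND 0->1: VV[0][0]++ -> VV[0]=[1, 0], msg_vec=[1, 0]; VV[1]=max(VV[1],msg_vec) then VV[1][1]++ -> VV[1]=[1, 1]
Event 2: LOCAL 0: VV[0][0]++ -> VV[0]=[2, 0]
Event 3: LOCAL 0: VV[0][0]++ -> VV[0]=[3, 0]
Event 4: LOCAL 0: VV[0][0]++ -> VV[0]=[4, 0]
Final vectors: VV[0]=[4, 0]; VV[1]=[1, 1]

Answer: 4 0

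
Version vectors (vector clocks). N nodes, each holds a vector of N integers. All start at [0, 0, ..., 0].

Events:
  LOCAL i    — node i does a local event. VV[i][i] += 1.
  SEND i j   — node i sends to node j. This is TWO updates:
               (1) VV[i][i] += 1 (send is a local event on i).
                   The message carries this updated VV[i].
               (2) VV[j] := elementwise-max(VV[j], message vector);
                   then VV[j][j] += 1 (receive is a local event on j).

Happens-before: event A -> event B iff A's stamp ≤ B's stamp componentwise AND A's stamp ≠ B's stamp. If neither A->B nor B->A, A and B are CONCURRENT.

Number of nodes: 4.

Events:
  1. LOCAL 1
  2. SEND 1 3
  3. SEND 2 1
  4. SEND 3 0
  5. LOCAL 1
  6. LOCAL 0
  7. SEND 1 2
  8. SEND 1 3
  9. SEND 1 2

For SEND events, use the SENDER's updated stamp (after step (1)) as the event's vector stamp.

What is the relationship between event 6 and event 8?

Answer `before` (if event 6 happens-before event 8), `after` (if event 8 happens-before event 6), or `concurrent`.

Initial: VV[0]=[0, 0, 0, 0]
Initial: VV[1]=[0, 0, 0, 0]
Initial: VV[2]=[0, 0, 0, 0]
Initial: VV[3]=[0, 0, 0, 0]
Event 1: LOCAL 1: VV[1][1]++ -> VV[1]=[0, 1, 0, 0]
Event 2: SEND 1->3: VV[1][1]++ -> VV[1]=[0, 2, 0, 0], msg_vec=[0, 2, 0, 0]; VV[3]=max(VV[3],msg_vec) then VV[3][3]++ -> VV[3]=[0, 2, 0, 1]
Event 3: SEND 2->1: VV[2][2]++ -> VV[2]=[0, 0, 1, 0], msg_vec=[0, 0, 1, 0]; VV[1]=max(VV[1],msg_vec) then VV[1][1]++ -> VV[1]=[0, 3, 1, 0]
Event 4: SEND 3->0: VV[3][3]++ -> VV[3]=[0, 2, 0, 2], msg_vec=[0, 2, 0, 2]; VV[0]=max(VV[0],msg_vec) then VV[0][0]++ -> VV[0]=[1, 2, 0, 2]
Event 5: LOCAL 1: VV[1][1]++ -> VV[1]=[0, 4, 1, 0]
Event 6: LOCAL 0: VV[0][0]++ -> VV[0]=[2, 2, 0, 2]
Event 7: SEND 1->2: VV[1][1]++ -> VV[1]=[0, 5, 1, 0], msg_vec=[0, 5, 1, 0]; VV[2]=max(VV[2],msg_vec) then VV[2][2]++ -> VV[2]=[0, 5, 2, 0]
Event 8: SEND 1->3: VV[1][1]++ -> VV[1]=[0, 6, 1, 0], msg_vec=[0, 6, 1, 0]; VV[3]=max(VV[3],msg_vec) then VV[3][3]++ -> VV[3]=[0, 6, 1, 3]
Event 9: SEND 1->2: VV[1][1]++ -> VV[1]=[0, 7, 1, 0], msg_vec=[0, 7, 1, 0]; VV[2]=max(VV[2],msg_vec) then VV[2][2]++ -> VV[2]=[0, 7, 3, 0]
Event 6 stamp: [2, 2, 0, 2]
Event 8 stamp: [0, 6, 1, 0]
[2, 2, 0, 2] <= [0, 6, 1, 0]? False
[0, 6, 1, 0] <= [2, 2, 0, 2]? False
Relation: concurrent

Answer: concurrent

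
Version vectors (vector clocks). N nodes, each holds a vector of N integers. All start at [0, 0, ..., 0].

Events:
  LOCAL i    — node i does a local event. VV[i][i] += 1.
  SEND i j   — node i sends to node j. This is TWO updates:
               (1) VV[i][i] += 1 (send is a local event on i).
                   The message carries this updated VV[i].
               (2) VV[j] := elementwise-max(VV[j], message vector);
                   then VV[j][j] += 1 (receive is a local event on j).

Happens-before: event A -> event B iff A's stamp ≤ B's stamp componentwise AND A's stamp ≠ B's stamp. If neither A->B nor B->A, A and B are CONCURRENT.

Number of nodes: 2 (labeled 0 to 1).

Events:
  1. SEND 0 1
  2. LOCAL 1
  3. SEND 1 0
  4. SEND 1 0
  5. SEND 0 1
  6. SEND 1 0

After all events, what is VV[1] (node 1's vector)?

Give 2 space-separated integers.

Initial: VV[0]=[0, 0]
Initial: VV[1]=[0, 0]
Event 1: SEND 0->1: VV[0][0]++ -> VV[0]=[1, 0], msg_vec=[1, 0]; VV[1]=max(VV[1],msg_vec) then VV[1][1]++ -> VV[1]=[1, 1]
Event 2: LOCAL 1: VV[1][1]++ -> VV[1]=[1, 2]
Event 3: SEND 1->0: VV[1][1]++ -> VV[1]=[1, 3], msg_vec=[1, 3]; VV[0]=max(VV[0],msg_vec) then VV[0][0]++ -> VV[0]=[2, 3]
Event 4: SEND 1->0: VV[1][1]++ -> VV[1]=[1, 4], msg_vec=[1, 4]; VV[0]=max(VV[0],msg_vec) then VV[0][0]++ -> VV[0]=[3, 4]
Event 5: SEND 0->1: VV[0][0]++ -> VV[0]=[4, 4], msg_vec=[4, 4]; VV[1]=max(VV[1],msg_vec) then VV[1][1]++ -> VV[1]=[4, 5]
Event 6: SEND 1->0: VV[1][1]++ -> VV[1]=[4, 6], msg_vec=[4, 6]; VV[0]=max(VV[0],msg_vec) then VV[0][0]++ -> VV[0]=[5, 6]
Final vectors: VV[0]=[5, 6]; VV[1]=[4, 6]

Answer: 4 6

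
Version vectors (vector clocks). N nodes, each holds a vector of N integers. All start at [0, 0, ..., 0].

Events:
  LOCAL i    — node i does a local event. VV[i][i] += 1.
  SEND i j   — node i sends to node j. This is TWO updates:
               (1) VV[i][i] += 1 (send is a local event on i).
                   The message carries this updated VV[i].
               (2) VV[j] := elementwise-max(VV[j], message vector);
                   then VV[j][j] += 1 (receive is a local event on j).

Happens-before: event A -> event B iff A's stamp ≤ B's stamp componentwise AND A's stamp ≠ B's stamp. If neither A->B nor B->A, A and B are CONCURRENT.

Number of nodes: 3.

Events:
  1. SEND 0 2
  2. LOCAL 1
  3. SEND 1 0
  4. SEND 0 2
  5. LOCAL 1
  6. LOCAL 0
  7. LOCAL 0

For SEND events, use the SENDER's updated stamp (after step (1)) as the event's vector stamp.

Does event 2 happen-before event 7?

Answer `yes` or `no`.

Answer: yes

Derivation:
Initial: VV[0]=[0, 0, 0]
Initial: VV[1]=[0, 0, 0]
Initial: VV[2]=[0, 0, 0]
Event 1: SEND 0->2: VV[0][0]++ -> VV[0]=[1, 0, 0], msg_vec=[1, 0, 0]; VV[2]=max(VV[2],msg_vec) then VV[2][2]++ -> VV[2]=[1, 0, 1]
Event 2: LOCAL 1: VV[1][1]++ -> VV[1]=[0, 1, 0]
Event 3: SEND 1->0: VV[1][1]++ -> VV[1]=[0, 2, 0], msg_vec=[0, 2, 0]; VV[0]=max(VV[0],msg_vec) then VV[0][0]++ -> VV[0]=[2, 2, 0]
Event 4: SEND 0->2: VV[0][0]++ -> VV[0]=[3, 2, 0], msg_vec=[3, 2, 0]; VV[2]=max(VV[2],msg_vec) then VV[2][2]++ -> VV[2]=[3, 2, 2]
Event 5: LOCAL 1: VV[1][1]++ -> VV[1]=[0, 3, 0]
Event 6: LOCAL 0: VV[0][0]++ -> VV[0]=[4, 2, 0]
Event 7: LOCAL 0: VV[0][0]++ -> VV[0]=[5, 2, 0]
Event 2 stamp: [0, 1, 0]
Event 7 stamp: [5, 2, 0]
[0, 1, 0] <= [5, 2, 0]? True. Equal? False. Happens-before: True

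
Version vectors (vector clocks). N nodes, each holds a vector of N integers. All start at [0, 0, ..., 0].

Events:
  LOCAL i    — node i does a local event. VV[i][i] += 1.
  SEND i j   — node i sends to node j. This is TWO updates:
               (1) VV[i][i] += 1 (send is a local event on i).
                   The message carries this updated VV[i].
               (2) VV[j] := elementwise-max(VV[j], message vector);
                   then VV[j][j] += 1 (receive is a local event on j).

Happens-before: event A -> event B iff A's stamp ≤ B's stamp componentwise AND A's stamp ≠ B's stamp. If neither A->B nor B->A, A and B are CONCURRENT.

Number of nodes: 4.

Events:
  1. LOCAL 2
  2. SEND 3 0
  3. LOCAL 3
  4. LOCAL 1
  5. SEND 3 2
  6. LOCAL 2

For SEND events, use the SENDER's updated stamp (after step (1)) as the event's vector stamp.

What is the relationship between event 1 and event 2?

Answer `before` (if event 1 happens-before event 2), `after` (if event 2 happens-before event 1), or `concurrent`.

Initial: VV[0]=[0, 0, 0, 0]
Initial: VV[1]=[0, 0, 0, 0]
Initial: VV[2]=[0, 0, 0, 0]
Initial: VV[3]=[0, 0, 0, 0]
Event 1: LOCAL 2: VV[2][2]++ -> VV[2]=[0, 0, 1, 0]
Event 2: SEND 3->0: VV[3][3]++ -> VV[3]=[0, 0, 0, 1], msg_vec=[0, 0, 0, 1]; VV[0]=max(VV[0],msg_vec) then VV[0][0]++ -> VV[0]=[1, 0, 0, 1]
Event 3: LOCAL 3: VV[3][3]++ -> VV[3]=[0, 0, 0, 2]
Event 4: LOCAL 1: VV[1][1]++ -> VV[1]=[0, 1, 0, 0]
Event 5: SEND 3->2: VV[3][3]++ -> VV[3]=[0, 0, 0, 3], msg_vec=[0, 0, 0, 3]; VV[2]=max(VV[2],msg_vec) then VV[2][2]++ -> VV[2]=[0, 0, 2, 3]
Event 6: LOCAL 2: VV[2][2]++ -> VV[2]=[0, 0, 3, 3]
Event 1 stamp: [0, 0, 1, 0]
Event 2 stamp: [0, 0, 0, 1]
[0, 0, 1, 0] <= [0, 0, 0, 1]? False
[0, 0, 0, 1] <= [0, 0, 1, 0]? False
Relation: concurrent

Answer: concurrent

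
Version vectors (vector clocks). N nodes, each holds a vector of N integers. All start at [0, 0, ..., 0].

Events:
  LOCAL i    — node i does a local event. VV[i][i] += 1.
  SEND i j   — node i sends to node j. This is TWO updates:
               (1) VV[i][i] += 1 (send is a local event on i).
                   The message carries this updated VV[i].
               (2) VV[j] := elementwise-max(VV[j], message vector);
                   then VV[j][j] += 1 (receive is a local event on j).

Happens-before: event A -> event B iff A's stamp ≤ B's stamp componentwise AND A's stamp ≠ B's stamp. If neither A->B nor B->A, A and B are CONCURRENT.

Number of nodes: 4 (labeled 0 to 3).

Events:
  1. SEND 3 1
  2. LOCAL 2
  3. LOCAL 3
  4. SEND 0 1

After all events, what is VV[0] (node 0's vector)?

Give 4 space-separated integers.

Initial: VV[0]=[0, 0, 0, 0]
Initial: VV[1]=[0, 0, 0, 0]
Initial: VV[2]=[0, 0, 0, 0]
Initial: VV[3]=[0, 0, 0, 0]
Event 1: SEND 3->1: VV[3][3]++ -> VV[3]=[0, 0, 0, 1], msg_vec=[0, 0, 0, 1]; VV[1]=max(VV[1],msg_vec) then VV[1][1]++ -> VV[1]=[0, 1, 0, 1]
Event 2: LOCAL 2: VV[2][2]++ -> VV[2]=[0, 0, 1, 0]
Event 3: LOCAL 3: VV[3][3]++ -> VV[3]=[0, 0, 0, 2]
Event 4: SEND 0->1: VV[0][0]++ -> VV[0]=[1, 0, 0, 0], msg_vec=[1, 0, 0, 0]; VV[1]=max(VV[1],msg_vec) then VV[1][1]++ -> VV[1]=[1, 2, 0, 1]
Final vectors: VV[0]=[1, 0, 0, 0]; VV[1]=[1, 2, 0, 1]; VV[2]=[0, 0, 1, 0]; VV[3]=[0, 0, 0, 2]

Answer: 1 0 0 0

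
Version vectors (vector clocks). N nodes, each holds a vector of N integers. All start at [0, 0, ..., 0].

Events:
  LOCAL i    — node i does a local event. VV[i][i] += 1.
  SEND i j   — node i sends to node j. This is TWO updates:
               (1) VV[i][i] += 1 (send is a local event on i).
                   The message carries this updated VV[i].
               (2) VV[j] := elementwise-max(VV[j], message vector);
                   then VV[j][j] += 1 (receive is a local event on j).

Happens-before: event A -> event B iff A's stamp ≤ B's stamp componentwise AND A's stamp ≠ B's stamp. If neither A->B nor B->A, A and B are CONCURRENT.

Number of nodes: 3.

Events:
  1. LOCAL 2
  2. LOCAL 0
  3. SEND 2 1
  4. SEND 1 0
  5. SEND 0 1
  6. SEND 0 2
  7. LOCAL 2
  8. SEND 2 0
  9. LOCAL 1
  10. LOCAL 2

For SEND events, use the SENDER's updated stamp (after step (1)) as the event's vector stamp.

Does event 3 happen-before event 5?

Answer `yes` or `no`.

Answer: yes

Derivation:
Initial: VV[0]=[0, 0, 0]
Initial: VV[1]=[0, 0, 0]
Initial: VV[2]=[0, 0, 0]
Event 1: LOCAL 2: VV[2][2]++ -> VV[2]=[0, 0, 1]
Event 2: LOCAL 0: VV[0][0]++ -> VV[0]=[1, 0, 0]
Event 3: SEND 2->1: VV[2][2]++ -> VV[2]=[0, 0, 2], msg_vec=[0, 0, 2]; VV[1]=max(VV[1],msg_vec) then VV[1][1]++ -> VV[1]=[0, 1, 2]
Event 4: SEND 1->0: VV[1][1]++ -> VV[1]=[0, 2, 2], msg_vec=[0, 2, 2]; VV[0]=max(VV[0],msg_vec) then VV[0][0]++ -> VV[0]=[2, 2, 2]
Event 5: SEND 0->1: VV[0][0]++ -> VV[0]=[3, 2, 2], msg_vec=[3, 2, 2]; VV[1]=max(VV[1],msg_vec) then VV[1][1]++ -> VV[1]=[3, 3, 2]
Event 6: SEND 0->2: VV[0][0]++ -> VV[0]=[4, 2, 2], msg_vec=[4, 2, 2]; VV[2]=max(VV[2],msg_vec) then VV[2][2]++ -> VV[2]=[4, 2, 3]
Event 7: LOCAL 2: VV[2][2]++ -> VV[2]=[4, 2, 4]
Event 8: SEND 2->0: VV[2][2]++ -> VV[2]=[4, 2, 5], msg_vec=[4, 2, 5]; VV[0]=max(VV[0],msg_vec) then VV[0][0]++ -> VV[0]=[5, 2, 5]
Event 9: LOCAL 1: VV[1][1]++ -> VV[1]=[3, 4, 2]
Event 10: LOCAL 2: VV[2][2]++ -> VV[2]=[4, 2, 6]
Event 3 stamp: [0, 0, 2]
Event 5 stamp: [3, 2, 2]
[0, 0, 2] <= [3, 2, 2]? True. Equal? False. Happens-before: True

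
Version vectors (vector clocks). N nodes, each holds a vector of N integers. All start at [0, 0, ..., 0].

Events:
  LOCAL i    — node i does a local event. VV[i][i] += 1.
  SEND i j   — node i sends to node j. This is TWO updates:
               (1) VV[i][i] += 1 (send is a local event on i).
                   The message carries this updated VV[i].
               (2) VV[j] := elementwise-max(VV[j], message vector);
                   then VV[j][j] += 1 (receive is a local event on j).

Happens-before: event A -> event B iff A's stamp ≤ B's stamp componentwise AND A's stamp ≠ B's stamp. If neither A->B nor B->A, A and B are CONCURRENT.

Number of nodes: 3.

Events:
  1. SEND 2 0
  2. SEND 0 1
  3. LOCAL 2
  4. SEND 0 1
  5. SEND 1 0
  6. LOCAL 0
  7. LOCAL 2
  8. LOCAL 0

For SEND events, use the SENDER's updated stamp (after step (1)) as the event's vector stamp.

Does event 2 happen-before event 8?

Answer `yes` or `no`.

Answer: yes

Derivation:
Initial: VV[0]=[0, 0, 0]
Initial: VV[1]=[0, 0, 0]
Initial: VV[2]=[0, 0, 0]
Event 1: SEND 2->0: VV[2][2]++ -> VV[2]=[0, 0, 1], msg_vec=[0, 0, 1]; VV[0]=max(VV[0],msg_vec) then VV[0][0]++ -> VV[0]=[1, 0, 1]
Event 2: SEND 0->1: VV[0][0]++ -> VV[0]=[2, 0, 1], msg_vec=[2, 0, 1]; VV[1]=max(VV[1],msg_vec) then VV[1][1]++ -> VV[1]=[2, 1, 1]
Event 3: LOCAL 2: VV[2][2]++ -> VV[2]=[0, 0, 2]
Event 4: SEND 0->1: VV[0][0]++ -> VV[0]=[3, 0, 1], msg_vec=[3, 0, 1]; VV[1]=max(VV[1],msg_vec) then VV[1][1]++ -> VV[1]=[3, 2, 1]
Event 5: SEND 1->0: VV[1][1]++ -> VV[1]=[3, 3, 1], msg_vec=[3, 3, 1]; VV[0]=max(VV[0],msg_vec) then VV[0][0]++ -> VV[0]=[4, 3, 1]
Event 6: LOCAL 0: VV[0][0]++ -> VV[0]=[5, 3, 1]
Event 7: LOCAL 2: VV[2][2]++ -> VV[2]=[0, 0, 3]
Event 8: LOCAL 0: VV[0][0]++ -> VV[0]=[6, 3, 1]
Event 2 stamp: [2, 0, 1]
Event 8 stamp: [6, 3, 1]
[2, 0, 1] <= [6, 3, 1]? True. Equal? False. Happens-before: True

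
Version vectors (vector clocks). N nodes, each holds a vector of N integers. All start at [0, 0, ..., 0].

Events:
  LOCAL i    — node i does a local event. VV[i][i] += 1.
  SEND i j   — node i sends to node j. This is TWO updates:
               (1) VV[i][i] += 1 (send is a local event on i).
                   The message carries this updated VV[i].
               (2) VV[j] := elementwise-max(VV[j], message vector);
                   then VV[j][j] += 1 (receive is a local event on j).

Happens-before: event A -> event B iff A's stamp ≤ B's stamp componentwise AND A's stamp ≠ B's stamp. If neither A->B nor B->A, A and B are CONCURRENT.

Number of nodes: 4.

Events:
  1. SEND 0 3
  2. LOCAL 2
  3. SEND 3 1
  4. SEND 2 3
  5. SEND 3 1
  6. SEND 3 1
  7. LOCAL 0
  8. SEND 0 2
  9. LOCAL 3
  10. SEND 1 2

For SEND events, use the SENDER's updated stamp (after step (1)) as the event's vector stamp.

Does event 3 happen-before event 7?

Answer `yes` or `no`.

Answer: no

Derivation:
Initial: VV[0]=[0, 0, 0, 0]
Initial: VV[1]=[0, 0, 0, 0]
Initial: VV[2]=[0, 0, 0, 0]
Initial: VV[3]=[0, 0, 0, 0]
Event 1: SEND 0->3: VV[0][0]++ -> VV[0]=[1, 0, 0, 0], msg_vec=[1, 0, 0, 0]; VV[3]=max(VV[3],msg_vec) then VV[3][3]++ -> VV[3]=[1, 0, 0, 1]
Event 2: LOCAL 2: VV[2][2]++ -> VV[2]=[0, 0, 1, 0]
Event 3: SEND 3->1: VV[3][3]++ -> VV[3]=[1, 0, 0, 2], msg_vec=[1, 0, 0, 2]; VV[1]=max(VV[1],msg_vec) then VV[1][1]++ -> VV[1]=[1, 1, 0, 2]
Event 4: SEND 2->3: VV[2][2]++ -> VV[2]=[0, 0, 2, 0], msg_vec=[0, 0, 2, 0]; VV[3]=max(VV[3],msg_vec) then VV[3][3]++ -> VV[3]=[1, 0, 2, 3]
Event 5: SEND 3->1: VV[3][3]++ -> VV[3]=[1, 0, 2, 4], msg_vec=[1, 0, 2, 4]; VV[1]=max(VV[1],msg_vec) then VV[1][1]++ -> VV[1]=[1, 2, 2, 4]
Event 6: SEND 3->1: VV[3][3]++ -> VV[3]=[1, 0, 2, 5], msg_vec=[1, 0, 2, 5]; VV[1]=max(VV[1],msg_vec) then VV[1][1]++ -> VV[1]=[1, 3, 2, 5]
Event 7: LOCAL 0: VV[0][0]++ -> VV[0]=[2, 0, 0, 0]
Event 8: SEND 0->2: VV[0][0]++ -> VV[0]=[3, 0, 0, 0], msg_vec=[3, 0, 0, 0]; VV[2]=max(VV[2],msg_vec) then VV[2][2]++ -> VV[2]=[3, 0, 3, 0]
Event 9: LOCAL 3: VV[3][3]++ -> VV[3]=[1, 0, 2, 6]
Event 10: SEND 1->2: VV[1][1]++ -> VV[1]=[1, 4, 2, 5], msg_vec=[1, 4, 2, 5]; VV[2]=max(VV[2],msg_vec) then VV[2][2]++ -> VV[2]=[3, 4, 4, 5]
Event 3 stamp: [1, 0, 0, 2]
Event 7 stamp: [2, 0, 0, 0]
[1, 0, 0, 2] <= [2, 0, 0, 0]? False. Equal? False. Happens-before: False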